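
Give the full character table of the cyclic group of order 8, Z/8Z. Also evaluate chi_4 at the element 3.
Character table of Z/8Z (irreps indexed chi_0,...,chi_7 with chi_k(m) = zeta_8^(k*m), zeta_8 = exp(2*pi*i/8)):
  irrep \ class  {0} (size 1)  {1} (size 1)    {2} (size 1)  {3} (size 1)    {4} (size 1)  {5} (size 1)    {6} (size 1)  {7} (size 1)  
  chi_0          1             1               1             1               1             1               1             1             
  chi_1          1             exp(I*pi/4)     I             exp(3*I*pi/4)   -1            exp(-3*I*pi/4)  -I            exp(-I*pi/4)  
  chi_2          1             I               -1            -I              1             I               -1            -I            
  chi_3          1             exp(3*I*pi/4)   -I            exp(I*pi/4)     -1            exp(-I*pi/4)    I             exp(-3*I*pi/4)
  chi_4          1             -1              1             -1              1             -1              1             -1            
  chi_5          1             exp(-3*I*pi/4)  I             exp(-I*pi/4)    -1            exp(I*pi/4)     -I            exp(3*I*pi/4) 
  chi_6          1             -I              -1            I               1             -I              -1            I             
  chi_7          1             exp(-I*pi/4)    -I            exp(-3*I*pi/4)  -1            exp(3*I*pi/4)   I             exp(I*pi/4)   

Spot check: chi_4(3) = zeta_8^(4*3) = zeta_8^12 = -1.

Justification: Z/8Z is abelian, so all 8 irreducible complex representations are 1-dimensional. They are given by chi_k(m) = zeta_8^(k*m) for k = 0,...,7. Row orthogonality: sum_m chi_k(m) conj(chi_l(m)) = 8 * [k = l].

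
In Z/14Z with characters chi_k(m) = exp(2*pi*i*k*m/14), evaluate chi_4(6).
chi_4(6) = zeta_14^24 = exp(-4*I*pi/7)

Details: chi_4(6) = zeta_14^(4*6) = zeta_14^24. Since zeta_14^14 = 1, this equals zeta_14^10 = exp(2*pi*i*10/14) = exp(-4*I*pi/7).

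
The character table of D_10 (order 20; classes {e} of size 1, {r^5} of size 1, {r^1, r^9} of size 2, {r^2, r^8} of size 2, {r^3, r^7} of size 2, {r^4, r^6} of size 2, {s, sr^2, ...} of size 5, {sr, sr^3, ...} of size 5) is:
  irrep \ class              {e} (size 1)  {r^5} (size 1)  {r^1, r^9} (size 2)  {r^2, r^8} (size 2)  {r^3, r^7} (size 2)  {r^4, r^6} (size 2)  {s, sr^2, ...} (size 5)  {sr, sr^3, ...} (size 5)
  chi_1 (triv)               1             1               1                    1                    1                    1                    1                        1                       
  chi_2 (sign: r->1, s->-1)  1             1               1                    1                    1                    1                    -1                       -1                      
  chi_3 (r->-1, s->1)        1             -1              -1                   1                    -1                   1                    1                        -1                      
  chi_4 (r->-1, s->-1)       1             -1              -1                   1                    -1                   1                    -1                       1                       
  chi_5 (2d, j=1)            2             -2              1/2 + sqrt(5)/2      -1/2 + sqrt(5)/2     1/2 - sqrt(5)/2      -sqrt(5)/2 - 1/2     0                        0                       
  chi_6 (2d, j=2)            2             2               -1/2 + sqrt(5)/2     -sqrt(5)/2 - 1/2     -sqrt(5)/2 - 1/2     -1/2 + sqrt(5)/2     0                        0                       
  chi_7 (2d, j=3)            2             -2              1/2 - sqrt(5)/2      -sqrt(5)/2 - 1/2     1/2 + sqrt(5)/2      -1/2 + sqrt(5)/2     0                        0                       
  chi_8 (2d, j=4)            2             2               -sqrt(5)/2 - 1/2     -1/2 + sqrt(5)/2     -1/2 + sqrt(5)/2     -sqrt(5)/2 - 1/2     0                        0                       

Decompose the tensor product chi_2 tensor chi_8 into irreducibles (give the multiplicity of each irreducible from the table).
chi_2 tensor chi_8 = chi_8 (all other irreducibles have multiplicity 0).

Solution. The character of a tensor product is the pointwise product (chi_2 * chi_8)(C) = chi_2(C) * chi_8(C):
  {e}: (1)*(2), {r^5}: (1)*(2), {r^1, r^9}: (1)*(-sqrt(5)/2 - 1/2), {r^2, r^8}: (1)*(-1/2 + sqrt(5)/2), {r^3, r^7}: (1)*(-1/2 + sqrt(5)/2), {r^4, r^6}: (1)*(-sqrt(5)/2 - 1/2), {s, sr^2, ...}: (-1)*(0), {sr, sr^3, ...}: (-1)*(0)
so (chi_2 * chi_8) takes values
  {e} -> 2, {r^5} -> 2, {r^1, r^9} -> -sqrt(5)/2 - 1/2, {r^2, r^8} -> -1/2 + sqrt(5)/2, {r^3, r^7} -> -1/2 + sqrt(5)/2, {r^4, r^6} -> -sqrt(5)/2 - 1/2, {s, sr^2, ...} -> 0, {sr, sr^3, ...} -> 0.
Now take the inner product of this character with each irreducible chi from the table, <chi_2*chi_8, chi> = (1/20) sum_C |C| (chi_2*chi_8)(C) conj(chi(C)):
  <chi_2*chi_8, chi_1> = (1/20)[1*(2)*conj(1) + 1*(2)*conj(1) + 2*(-sqrt(5)/2 - 1/2)*conj(1) + 2*(-1/2 + sqrt(5)/2)*conj(1) + 2*(-1/2 + sqrt(5)/2)*conj(1) + 2*(-sqrt(5)/2 - 1/2)*conj(1) + 5*(0)*conj(1) + 5*(0)*conj(1)]
      = (1/20)[(2) + (2) + (-sqrt(5) - 1) + (-1 + sqrt(5)) + (-1 + sqrt(5)) + (-sqrt(5) - 1) + (0) + (0)] = 0/20 = 0
  <chi_2*chi_8, chi_2> = (1/20)[1*(2)*conj(1) + 1*(2)*conj(1) + 2*(-sqrt(5)/2 - 1/2)*conj(1) + 2*(-1/2 + sqrt(5)/2)*conj(1) + 2*(-1/2 + sqrt(5)/2)*conj(1) + 2*(-sqrt(5)/2 - 1/2)*conj(1) + 5*(0)*conj(-1) + 5*(0)*conj(-1)]
      = (1/20)[(2) + (2) + (-sqrt(5) - 1) + (-1 + sqrt(5)) + (-1 + sqrt(5)) + (-sqrt(5) - 1) + (0) + (0)] = 0/20 = 0
  <chi_2*chi_8, chi_3> = (1/20)[1*(2)*conj(1) + 1*(2)*conj(-1) + 2*(-sqrt(5)/2 - 1/2)*conj(-1) + 2*(-1/2 + sqrt(5)/2)*conj(1) + 2*(-1/2 + sqrt(5)/2)*conj(-1) + 2*(-sqrt(5)/2 - 1/2)*conj(1) + 5*(0)*conj(1) + 5*(0)*conj(-1)]
      = (1/20)[(2) + (-2) + (1 + sqrt(5)) + (-1 + sqrt(5)) + (1 - sqrt(5)) + (-sqrt(5) - 1) + (0) + (0)] = 0/20 = 0
  <chi_2*chi_8, chi_4> = (1/20)[1*(2)*conj(1) + 1*(2)*conj(-1) + 2*(-sqrt(5)/2 - 1/2)*conj(-1) + 2*(-1/2 + sqrt(5)/2)*conj(1) + 2*(-1/2 + sqrt(5)/2)*conj(-1) + 2*(-sqrt(5)/2 - 1/2)*conj(1) + 5*(0)*conj(-1) + 5*(0)*conj(1)]
      = (1/20)[(2) + (-2) + (1 + sqrt(5)) + (-1 + sqrt(5)) + (1 - sqrt(5)) + (-sqrt(5) - 1) + (0) + (0)] = 0/20 = 0
  <chi_2*chi_8, chi_5> = (1/20)[1*(2)*conj(2) + 1*(2)*conj(-2) + 2*(-sqrt(5)/2 - 1/2)*conj(1/2 + sqrt(5)/2) + 2*(-1/2 + sqrt(5)/2)*conj(-1/2 + sqrt(5)/2) + 2*(-1/2 + sqrt(5)/2)*conj(1/2 - sqrt(5)/2) + 2*(-sqrt(5)/2 - 1/2)*conj(-sqrt(5)/2 - 1/2) + 5*(0)*conj(0) + 5*(0)*conj(0)]
      = (1/20)[(4) + (-4) + (-3 - sqrt(5)) + (3 - sqrt(5)) + (-3 + sqrt(5)) + (sqrt(5) + 3) + (0) + (0)] = 0/20 = 0
  <chi_2*chi_8, chi_6> = (1/20)[1*(2)*conj(2) + 1*(2)*conj(2) + 2*(-sqrt(5)/2 - 1/2)*conj(-1/2 + sqrt(5)/2) + 2*(-1/2 + sqrt(5)/2)*conj(-sqrt(5)/2 - 1/2) + 2*(-1/2 + sqrt(5)/2)*conj(-sqrt(5)/2 - 1/2) + 2*(-sqrt(5)/2 - 1/2)*conj(-1/2 + sqrt(5)/2) + 5*(0)*conj(0) + 5*(0)*conj(0)]
      = (1/20)[(4) + (4) + (-2) + (-2) + (-2) + (-2) + (0) + (0)] = 0/20 = 0
  <chi_2*chi_8, chi_7> = (1/20)[1*(2)*conj(2) + 1*(2)*conj(-2) + 2*(-sqrt(5)/2 - 1/2)*conj(1/2 - sqrt(5)/2) + 2*(-1/2 + sqrt(5)/2)*conj(-sqrt(5)/2 - 1/2) + 2*(-1/2 + sqrt(5)/2)*conj(1/2 + sqrt(5)/2) + 2*(-sqrt(5)/2 - 1/2)*conj(-1/2 + sqrt(5)/2) + 5*(0)*conj(0) + 5*(0)*conj(0)]
      = (1/20)[(4) + (-4) + (2) + (-2) + (2) + (-2) + (0) + (0)] = 0/20 = 0
  <chi_2*chi_8, chi_8> = (1/20)[1*(2)*conj(2) + 1*(2)*conj(2) + 2*(-sqrt(5)/2 - 1/2)*conj(-sqrt(5)/2 - 1/2) + 2*(-1/2 + sqrt(5)/2)*conj(-1/2 + sqrt(5)/2) + 2*(-1/2 + sqrt(5)/2)*conj(-1/2 + sqrt(5)/2) + 2*(-sqrt(5)/2 - 1/2)*conj(-sqrt(5)/2 - 1/2) + 5*(0)*conj(0) + 5*(0)*conj(0)]
      = (1/20)[(4) + (4) + (sqrt(5) + 3) + (3 - sqrt(5)) + (3 - sqrt(5)) + (sqrt(5) + 3) + (0) + (0)] = 20/20 = 1
Hence the multiplicities are chi_8: 1. Dimension check: dim(chi_2)*dim(chi_8) = 1*2 = 2 and sum (mult * dim) = 1*2 = 2.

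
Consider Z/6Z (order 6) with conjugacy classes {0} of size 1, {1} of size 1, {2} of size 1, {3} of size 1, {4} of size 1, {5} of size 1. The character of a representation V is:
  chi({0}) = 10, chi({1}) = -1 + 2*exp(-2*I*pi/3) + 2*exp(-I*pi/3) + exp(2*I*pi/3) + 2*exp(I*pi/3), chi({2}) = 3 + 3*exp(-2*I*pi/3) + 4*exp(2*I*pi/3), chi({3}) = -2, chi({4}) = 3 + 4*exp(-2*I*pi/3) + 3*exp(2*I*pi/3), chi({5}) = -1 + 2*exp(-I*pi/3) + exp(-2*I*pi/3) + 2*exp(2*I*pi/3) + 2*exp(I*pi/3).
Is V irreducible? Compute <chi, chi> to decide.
Not irreducible (reducible): <chi, chi> = 18 > 1.

Why: <chi, chi> = (1/|G|) sum_C |C| * |chi(C)|^2 = (1/6)[1*|10|^2 + 1*|-1 + 2*exp(-2*I*pi/3) + 2*exp(-I*pi/3) + exp(2*I*pi/3) + 2*exp(I*pi/3)|^2 + 1*|3 + 3*exp(-2*I*pi/3) + 4*exp(2*I*pi/3)|^2 + 1*|-2|^2 + 1*|3 + 4*exp(-2*I*pi/3) + 3*exp(2*I*pi/3)|^2 + 1*|-1 + 2*exp(-I*pi/3) + exp(-2*I*pi/3) + 2*exp(2*I*pi/3) + 2*exp(I*pi/3)|^2]
  = (1/6)[(100) + (1) + (1) + (4) + (1) + (1)] = 108/6 = 18.
(Exp terms are combined using exp(i*s)*conj(exp(i*t)) = exp(i*(s-t)), and sums of them are collapsed using the identity that for every m > 1 the m distinct m-th roots of unity sum to 0, e.g. 1 + exp(2*I*pi/3) + exp(-2*I*pi/3) = 0.)
A character is irreducible iff <chi, chi> = 1, so this representation is reducible.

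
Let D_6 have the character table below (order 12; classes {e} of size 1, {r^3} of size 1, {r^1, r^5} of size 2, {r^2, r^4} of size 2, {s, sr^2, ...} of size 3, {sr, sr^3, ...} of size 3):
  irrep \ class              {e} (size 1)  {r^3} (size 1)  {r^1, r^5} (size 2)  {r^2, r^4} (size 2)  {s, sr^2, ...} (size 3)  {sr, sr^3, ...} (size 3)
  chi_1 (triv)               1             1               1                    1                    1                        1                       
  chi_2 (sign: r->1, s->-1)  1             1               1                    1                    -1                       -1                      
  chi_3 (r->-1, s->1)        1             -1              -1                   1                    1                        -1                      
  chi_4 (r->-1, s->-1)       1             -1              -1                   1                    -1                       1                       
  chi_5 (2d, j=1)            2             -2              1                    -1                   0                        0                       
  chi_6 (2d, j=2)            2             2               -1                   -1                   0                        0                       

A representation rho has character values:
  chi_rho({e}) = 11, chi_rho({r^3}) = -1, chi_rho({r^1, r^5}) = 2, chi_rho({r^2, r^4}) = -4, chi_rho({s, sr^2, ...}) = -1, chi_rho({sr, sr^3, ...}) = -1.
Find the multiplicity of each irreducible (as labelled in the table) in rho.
Multiplicities: chi_1: 0, chi_2: 1, chi_3: 0, chi_4: 0, chi_5: 3, chi_6: 2.

Explanation: Use <chi_rho, chi> = (1/|G|) sum_C |C| * chi_rho(C) * conj(chi(C)) with |G| = 12 for each irreducible chi in the table:
  <chi_rho, chi_1> = (1/12)[1*(11)*conj(1) + 1*(-1)*conj(1) + 2*(2)*conj(1) + 2*(-4)*conj(1) + 3*(-1)*conj(1) + 3*(-1)*conj(1)]
      = (1/12)[(11) + (-1) + (4) + (-8) + (-3) + (-3)] = 0/12 = 0
  <chi_rho, chi_2> = (1/12)[1*(11)*conj(1) + 1*(-1)*conj(1) + 2*(2)*conj(1) + 2*(-4)*conj(1) + 3*(-1)*conj(-1) + 3*(-1)*conj(-1)]
      = (1/12)[(11) + (-1) + (4) + (-8) + (3) + (3)] = 12/12 = 1
  <chi_rho, chi_3> = (1/12)[1*(11)*conj(1) + 1*(-1)*conj(-1) + 2*(2)*conj(-1) + 2*(-4)*conj(1) + 3*(-1)*conj(1) + 3*(-1)*conj(-1)]
      = (1/12)[(11) + (1) + (-4) + (-8) + (-3) + (3)] = 0/12 = 0
  <chi_rho, chi_4> = (1/12)[1*(11)*conj(1) + 1*(-1)*conj(-1) + 2*(2)*conj(-1) + 2*(-4)*conj(1) + 3*(-1)*conj(-1) + 3*(-1)*conj(1)]
      = (1/12)[(11) + (1) + (-4) + (-8) + (3) + (-3)] = 0/12 = 0
  <chi_rho, chi_5> = (1/12)[1*(11)*conj(2) + 1*(-1)*conj(-2) + 2*(2)*conj(1) + 2*(-4)*conj(-1) + 3*(-1)*conj(0) + 3*(-1)*conj(0)]
      = (1/12)[(22) + (2) + (4) + (8) + (0) + (0)] = 36/12 = 3
  <chi_rho, chi_6> = (1/12)[1*(11)*conj(2) + 1*(-1)*conj(2) + 2*(2)*conj(-1) + 2*(-4)*conj(-1) + 3*(-1)*conj(0) + 3*(-1)*conj(0)]
      = (1/12)[(22) + (-2) + (-4) + (8) + (0) + (0)] = 24/12 = 2
Dimension check: dim(rho) = sum (mult * dim) = 0*1 + 1*1 + 0*1 + 0*1 + 3*2 + 2*2 = 11 = chi_rho(e) = 11.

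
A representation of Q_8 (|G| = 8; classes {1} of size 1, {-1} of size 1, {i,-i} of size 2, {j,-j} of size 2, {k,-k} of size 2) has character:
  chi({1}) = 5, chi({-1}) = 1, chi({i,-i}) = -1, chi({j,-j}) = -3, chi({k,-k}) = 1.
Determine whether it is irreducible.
Not irreducible (reducible): <chi, chi> = 6 > 1.

Solution. <chi, chi> = (1/|G|) sum_C |C| * |chi(C)|^2 = (1/8)[1*|5|^2 + 1*|1|^2 + 2*|-1|^2 + 2*|-3|^2 + 2*|1|^2]
  = (1/8)[(25) + (1) + (2) + (18) + (2)] = 48/8 = 6.
A character is irreducible iff <chi, chi> = 1, so this representation is reducible.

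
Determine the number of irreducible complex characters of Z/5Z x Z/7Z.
35

Proof sketch: The number of irreducible complex representations of a finite group equals its number of conjugacy classes. Z/5Z x Z/7Z is abelian of order 35, so every element is its own conjugacy class: 35 classes, so Z/5Z x Z/7Z (order 35) has exactly 35 irreducible complex representations.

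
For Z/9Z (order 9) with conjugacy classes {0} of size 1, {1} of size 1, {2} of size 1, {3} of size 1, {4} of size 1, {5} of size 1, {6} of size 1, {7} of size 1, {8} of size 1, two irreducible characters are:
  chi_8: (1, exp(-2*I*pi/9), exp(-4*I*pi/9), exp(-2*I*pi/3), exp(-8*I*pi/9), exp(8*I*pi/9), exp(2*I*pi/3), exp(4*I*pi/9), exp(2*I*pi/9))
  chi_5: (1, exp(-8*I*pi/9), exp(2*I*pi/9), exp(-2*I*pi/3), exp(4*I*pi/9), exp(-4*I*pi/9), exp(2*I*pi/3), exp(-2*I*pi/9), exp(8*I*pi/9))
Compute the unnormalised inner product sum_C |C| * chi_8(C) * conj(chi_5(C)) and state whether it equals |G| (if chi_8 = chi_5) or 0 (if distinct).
Sum = 0; so <chi_8, chi_5> = 0 (distinct irreducibles are orthogonal).

Working: Compute term by term over conjugacy classes (|C| * chi_8(C) * conj(chi_5(C))):
  1*(1)*conj(1) + 1*(exp(-2*I*pi/9))*conj(exp(-8*I*pi/9)) + 1*(exp(-4*I*pi/9))*conj(exp(2*I*pi/9)) + 1*(exp(-2*I*pi/3))*conj(exp(-2*I*pi/3)) + 1*(exp(-8*I*pi/9))*conj(exp(4*I*pi/9)) + 1*(exp(8*I*pi/9))*conj(exp(-4*I*pi/9)) + 1*(exp(2*I*pi/3))*conj(exp(2*I*pi/3)) + 1*(exp(4*I*pi/9))*conj(exp(-2*I*pi/9)) + 1*(exp(2*I*pi/9))*conj(exp(8*I*pi/9))
  = (1) + (exp(2*I*pi/3)) + (exp(-2*I*pi/3)) + (1) + (exp(2*I*pi/3)) + (exp(-2*I*pi/3)) + (1) + (exp(2*I*pi/3)) + (exp(-2*I*pi/3))
  = 0.
(Exp terms are combined using exp(i*s)*conj(exp(i*t)) = exp(i*(s-t)), and sums of them are collapsed using the identity that for every m > 1 the m distinct m-th roots of unity sum to 0, e.g. 1 + exp(2*I*pi/3) + exp(-2*I*pi/3) = 0.)
Dividing by |G| = 9 gives 0/9 = 0, matching the row-orthogonality relation <chi_8, chi_5> = [chi_8 = chi_5].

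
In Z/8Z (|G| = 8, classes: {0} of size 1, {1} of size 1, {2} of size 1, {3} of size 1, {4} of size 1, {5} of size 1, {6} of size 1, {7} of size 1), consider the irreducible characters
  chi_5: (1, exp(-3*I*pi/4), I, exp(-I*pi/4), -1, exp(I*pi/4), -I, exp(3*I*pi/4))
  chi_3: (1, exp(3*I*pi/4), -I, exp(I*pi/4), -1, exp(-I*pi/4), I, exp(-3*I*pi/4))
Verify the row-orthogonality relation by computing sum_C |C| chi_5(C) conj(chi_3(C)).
Sum = 0; so <chi_5, chi_3> = 0 (distinct irreducibles are orthogonal).

Working: Compute term by term over conjugacy classes (|C| * chi_5(C) * conj(chi_3(C))):
  1*(1)*conj(1) + 1*(exp(-3*I*pi/4))*conj(exp(3*I*pi/4)) + 1*(I)*conj(-I) + 1*(exp(-I*pi/4))*conj(exp(I*pi/4)) + 1*(-1)*conj(-1) + 1*(exp(I*pi/4))*conj(exp(-I*pi/4)) + 1*(-I)*conj(I) + 1*(exp(3*I*pi/4))*conj(exp(-3*I*pi/4))
  = (1) + (I) + (-1) + (-I) + (1) + (I) + (-1) + (-I)
  = 0.
(Exp terms are combined using exp(i*s)*conj(exp(i*t)) = exp(i*(s-t)), and sums of them are collapsed using the identity that for every m > 1 the m distinct m-th roots of unity sum to 0, e.g. 1 + exp(2*I*pi/3) + exp(-2*I*pi/3) = 0.)
Dividing by |G| = 8 gives 0/8 = 0, matching the row-orthogonality relation <chi_5, chi_3> = [chi_5 = chi_3].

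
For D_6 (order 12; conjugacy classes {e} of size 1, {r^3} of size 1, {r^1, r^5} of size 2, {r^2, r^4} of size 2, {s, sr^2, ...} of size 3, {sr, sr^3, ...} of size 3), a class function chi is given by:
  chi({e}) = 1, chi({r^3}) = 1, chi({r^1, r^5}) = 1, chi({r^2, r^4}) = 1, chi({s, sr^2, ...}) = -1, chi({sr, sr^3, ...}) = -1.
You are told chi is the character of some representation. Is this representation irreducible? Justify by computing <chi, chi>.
Irreducible: <chi, chi> = 1.

Solution. <chi, chi> = (1/|G|) sum_C |C| * |chi(C)|^2 = (1/12)[1*|1|^2 + 1*|1|^2 + 2*|1|^2 + 2*|1|^2 + 3*|-1|^2 + 3*|-1|^2]
  = (1/12)[(1) + (1) + (2) + (2) + (3) + (3)] = 12/12 = 1.
A character is irreducible iff <chi, chi> = 1, so this representation is irreducible.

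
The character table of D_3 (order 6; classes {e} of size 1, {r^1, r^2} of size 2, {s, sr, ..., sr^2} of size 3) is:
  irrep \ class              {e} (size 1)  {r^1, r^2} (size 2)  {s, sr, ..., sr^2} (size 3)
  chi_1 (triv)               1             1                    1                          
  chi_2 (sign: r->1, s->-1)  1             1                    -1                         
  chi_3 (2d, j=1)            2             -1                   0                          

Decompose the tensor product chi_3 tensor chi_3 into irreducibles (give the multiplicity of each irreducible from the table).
chi_3 tensor chi_3 = chi_1 + chi_2 + chi_3 (all other irreducibles have multiplicity 0).

Why: The character of a tensor product is the pointwise product (chi_3 * chi_3)(C) = chi_3(C) * chi_3(C):
  {e}: (2)*(2), {r^1, r^2}: (-1)*(-1), {s, sr, ..., sr^2}: (0)*(0)
so (chi_3 * chi_3) takes values
  {e} -> 4, {r^1, r^2} -> 1, {s, sr, ..., sr^2} -> 0.
Now take the inner product of this character with each irreducible chi from the table, <chi_3*chi_3, chi> = (1/6) sum_C |C| (chi_3*chi_3)(C) conj(chi(C)):
  <chi_3*chi_3, chi_1> = (1/6)[1*(4)*conj(1) + 2*(1)*conj(1) + 3*(0)*conj(1)]
      = (1/6)[(4) + (2) + (0)] = 6/6 = 1
  <chi_3*chi_3, chi_2> = (1/6)[1*(4)*conj(1) + 2*(1)*conj(1) + 3*(0)*conj(-1)]
      = (1/6)[(4) + (2) + (0)] = 6/6 = 1
  <chi_3*chi_3, chi_3> = (1/6)[1*(4)*conj(2) + 2*(1)*conj(-1) + 3*(0)*conj(0)]
      = (1/6)[(8) + (-2) + (0)] = 6/6 = 1
Hence the multiplicities are chi_1: 1, chi_2: 1, chi_3: 1. Dimension check: dim(chi_3)*dim(chi_3) = 2*2 = 4 and sum (mult * dim) = 1*1 + 1*1 + 1*2 = 4.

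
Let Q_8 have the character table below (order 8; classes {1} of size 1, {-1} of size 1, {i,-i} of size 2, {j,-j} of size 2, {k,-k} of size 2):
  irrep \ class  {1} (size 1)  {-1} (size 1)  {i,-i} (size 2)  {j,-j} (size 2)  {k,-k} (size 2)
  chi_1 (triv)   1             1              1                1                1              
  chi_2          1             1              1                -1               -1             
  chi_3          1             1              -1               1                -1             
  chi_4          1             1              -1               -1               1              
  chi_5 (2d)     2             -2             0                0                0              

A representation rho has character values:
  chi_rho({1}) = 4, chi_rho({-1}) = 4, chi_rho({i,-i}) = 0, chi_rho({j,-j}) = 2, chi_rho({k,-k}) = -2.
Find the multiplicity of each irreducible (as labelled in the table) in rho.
Multiplicities: chi_1: 1, chi_2: 1, chi_3: 2, chi_4: 0, chi_5: 0.

Justification: Use <chi_rho, chi> = (1/|G|) sum_C |C| * chi_rho(C) * conj(chi(C)) with |G| = 8 for each irreducible chi in the table:
  <chi_rho, chi_1> = (1/8)[1*(4)*conj(1) + 1*(4)*conj(1) + 2*(0)*conj(1) + 2*(2)*conj(1) + 2*(-2)*conj(1)]
      = (1/8)[(4) + (4) + (0) + (4) + (-4)] = 8/8 = 1
  <chi_rho, chi_2> = (1/8)[1*(4)*conj(1) + 1*(4)*conj(1) + 2*(0)*conj(1) + 2*(2)*conj(-1) + 2*(-2)*conj(-1)]
      = (1/8)[(4) + (4) + (0) + (-4) + (4)] = 8/8 = 1
  <chi_rho, chi_3> = (1/8)[1*(4)*conj(1) + 1*(4)*conj(1) + 2*(0)*conj(-1) + 2*(2)*conj(1) + 2*(-2)*conj(-1)]
      = (1/8)[(4) + (4) + (0) + (4) + (4)] = 16/8 = 2
  <chi_rho, chi_4> = (1/8)[1*(4)*conj(1) + 1*(4)*conj(1) + 2*(0)*conj(-1) + 2*(2)*conj(-1) + 2*(-2)*conj(1)]
      = (1/8)[(4) + (4) + (0) + (-4) + (-4)] = 0/8 = 0
  <chi_rho, chi_5> = (1/8)[1*(4)*conj(2) + 1*(4)*conj(-2) + 2*(0)*conj(0) + 2*(2)*conj(0) + 2*(-2)*conj(0)]
      = (1/8)[(8) + (-8) + (0) + (0) + (0)] = 0/8 = 0
Dimension check: dim(rho) = sum (mult * dim) = 1*1 + 1*1 + 2*1 + 0*1 + 0*2 = 4 = chi_rho(e) = 4.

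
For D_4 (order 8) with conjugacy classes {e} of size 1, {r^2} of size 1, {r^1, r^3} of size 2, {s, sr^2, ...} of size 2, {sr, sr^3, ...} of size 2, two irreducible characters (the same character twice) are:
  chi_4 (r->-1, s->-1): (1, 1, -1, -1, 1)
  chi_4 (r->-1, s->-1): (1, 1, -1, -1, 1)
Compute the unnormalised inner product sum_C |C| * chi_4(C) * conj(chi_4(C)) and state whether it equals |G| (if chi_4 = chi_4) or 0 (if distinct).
Sum = 8 = |G| = 8; so <chi_4, chi_4> = 1 (norm-1 confirms irreducibility).

Compute term by term over conjugacy classes (|C| * chi_4(C) * conj(chi_4(C))):
  1*(1)*conj(1) + 1*(1)*conj(1) + 2*(-1)*conj(-1) + 2*(-1)*conj(-1) + 2*(1)*conj(1)
  = (1) + (1) + (2) + (2) + (2)
  = 8.
Dividing by |G| = 8 gives 8/8 = 1, matching the row-orthogonality relation <chi_4, chi_4> = [chi_4 = chi_4].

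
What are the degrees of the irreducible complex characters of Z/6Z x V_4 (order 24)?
Dimensions: 1, 1, 1, 1, 1, 1, 1, 1, 1, 1, 1, 1, 1, 1, 1, 1, 1, 1, 1, 1, 1, 1, 1, 1

Proof sketch: There are 24 irreducibles (= number of conjugacy classes). Their dimensions d_i satisfy sum d_i^2 = |G| = 24: 1 + 1 + 1 + 1 + 1 + 1 + 1 + 1 + 1 + 1 + 1 + 1 + 1 + 1 + 1 + 1 + 1 + 1 + 1 + 1 + 1 + 1 + 1 + 1 = 24. (For the product with Z/6Z: each of the 6 1-dim characters of Z/6Z tensors with each irrep of V_4, giving 6 copies of each V_4-dimension.)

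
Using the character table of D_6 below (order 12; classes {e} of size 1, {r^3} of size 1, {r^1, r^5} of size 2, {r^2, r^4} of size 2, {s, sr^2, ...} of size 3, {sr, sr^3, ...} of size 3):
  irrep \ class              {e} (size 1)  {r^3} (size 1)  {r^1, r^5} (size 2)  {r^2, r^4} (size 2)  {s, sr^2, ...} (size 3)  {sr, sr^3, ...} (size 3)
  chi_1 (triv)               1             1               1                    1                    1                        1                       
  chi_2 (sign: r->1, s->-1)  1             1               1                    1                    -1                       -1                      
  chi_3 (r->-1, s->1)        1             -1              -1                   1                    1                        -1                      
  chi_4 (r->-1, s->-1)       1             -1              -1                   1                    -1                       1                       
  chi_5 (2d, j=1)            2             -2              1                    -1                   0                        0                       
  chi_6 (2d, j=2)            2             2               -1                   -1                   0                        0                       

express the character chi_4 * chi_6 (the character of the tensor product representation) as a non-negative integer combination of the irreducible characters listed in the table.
chi_4 tensor chi_6 = chi_5 (all other irreducibles have multiplicity 0).

Justification: The character of a tensor product is the pointwise product (chi_4 * chi_6)(C) = chi_4(C) * chi_6(C):
  {e}: (1)*(2), {r^3}: (-1)*(2), {r^1, r^5}: (-1)*(-1), {r^2, r^4}: (1)*(-1), {s, sr^2, ...}: (-1)*(0), {sr, sr^3, ...}: (1)*(0)
so (chi_4 * chi_6) takes values
  {e} -> 2, {r^3} -> -2, {r^1, r^5} -> 1, {r^2, r^4} -> -1, {s, sr^2, ...} -> 0, {sr, sr^3, ...} -> 0.
Now take the inner product of this character with each irreducible chi from the table, <chi_4*chi_6, chi> = (1/12) sum_C |C| (chi_4*chi_6)(C) conj(chi(C)):
  <chi_4*chi_6, chi_1> = (1/12)[1*(2)*conj(1) + 1*(-2)*conj(1) + 2*(1)*conj(1) + 2*(-1)*conj(1) + 3*(0)*conj(1) + 3*(0)*conj(1)]
      = (1/12)[(2) + (-2) + (2) + (-2) + (0) + (0)] = 0/12 = 0
  <chi_4*chi_6, chi_2> = (1/12)[1*(2)*conj(1) + 1*(-2)*conj(1) + 2*(1)*conj(1) + 2*(-1)*conj(1) + 3*(0)*conj(-1) + 3*(0)*conj(-1)]
      = (1/12)[(2) + (-2) + (2) + (-2) + (0) + (0)] = 0/12 = 0
  <chi_4*chi_6, chi_3> = (1/12)[1*(2)*conj(1) + 1*(-2)*conj(-1) + 2*(1)*conj(-1) + 2*(-1)*conj(1) + 3*(0)*conj(1) + 3*(0)*conj(-1)]
      = (1/12)[(2) + (2) + (-2) + (-2) + (0) + (0)] = 0/12 = 0
  <chi_4*chi_6, chi_4> = (1/12)[1*(2)*conj(1) + 1*(-2)*conj(-1) + 2*(1)*conj(-1) + 2*(-1)*conj(1) + 3*(0)*conj(-1) + 3*(0)*conj(1)]
      = (1/12)[(2) + (2) + (-2) + (-2) + (0) + (0)] = 0/12 = 0
  <chi_4*chi_6, chi_5> = (1/12)[1*(2)*conj(2) + 1*(-2)*conj(-2) + 2*(1)*conj(1) + 2*(-1)*conj(-1) + 3*(0)*conj(0) + 3*(0)*conj(0)]
      = (1/12)[(4) + (4) + (2) + (2) + (0) + (0)] = 12/12 = 1
  <chi_4*chi_6, chi_6> = (1/12)[1*(2)*conj(2) + 1*(-2)*conj(2) + 2*(1)*conj(-1) + 2*(-1)*conj(-1) + 3*(0)*conj(0) + 3*(0)*conj(0)]
      = (1/12)[(4) + (-4) + (-2) + (2) + (0) + (0)] = 0/12 = 0
Hence the multiplicities are chi_5: 1. Dimension check: dim(chi_4)*dim(chi_6) = 1*2 = 2 and sum (mult * dim) = 1*2 = 2.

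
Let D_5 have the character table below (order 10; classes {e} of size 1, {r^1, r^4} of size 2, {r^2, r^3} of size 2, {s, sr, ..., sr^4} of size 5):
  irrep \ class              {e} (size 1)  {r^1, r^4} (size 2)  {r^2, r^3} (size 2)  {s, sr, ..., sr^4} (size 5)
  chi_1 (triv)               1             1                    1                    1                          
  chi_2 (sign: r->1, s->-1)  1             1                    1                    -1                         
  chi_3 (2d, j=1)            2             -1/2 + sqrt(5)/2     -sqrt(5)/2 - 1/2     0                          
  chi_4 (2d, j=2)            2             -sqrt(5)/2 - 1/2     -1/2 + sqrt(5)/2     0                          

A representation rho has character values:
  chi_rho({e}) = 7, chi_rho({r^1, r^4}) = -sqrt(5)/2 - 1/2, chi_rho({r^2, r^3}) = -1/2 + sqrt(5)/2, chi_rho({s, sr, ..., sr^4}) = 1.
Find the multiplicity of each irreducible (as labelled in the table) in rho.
Multiplicities: chi_1: 1, chi_2: 0, chi_3: 1, chi_4: 2.

Reasoning: Use <chi_rho, chi> = (1/|G|) sum_C |C| * chi_rho(C) * conj(chi(C)) with |G| = 10 for each irreducible chi in the table:
  <chi_rho, chi_1> = (1/10)[1*(7)*conj(1) + 2*(-sqrt(5)/2 - 1/2)*conj(1) + 2*(-1/2 + sqrt(5)/2)*conj(1) + 5*(1)*conj(1)]
      = (1/10)[(7) + (-sqrt(5) - 1) + (-1 + sqrt(5)) + (5)] = 10/10 = 1
  <chi_rho, chi_2> = (1/10)[1*(7)*conj(1) + 2*(-sqrt(5)/2 - 1/2)*conj(1) + 2*(-1/2 + sqrt(5)/2)*conj(1) + 5*(1)*conj(-1)]
      = (1/10)[(7) + (-sqrt(5) - 1) + (-1 + sqrt(5)) + (-5)] = 0/10 = 0
  <chi_rho, chi_3> = (1/10)[1*(7)*conj(2) + 2*(-sqrt(5)/2 - 1/2)*conj(-1/2 + sqrt(5)/2) + 2*(-1/2 + sqrt(5)/2)*conj(-sqrt(5)/2 - 1/2) + 5*(1)*conj(0)]
      = (1/10)[(14) + (-2) + (-2) + (0)] = 10/10 = 1
  <chi_rho, chi_4> = (1/10)[1*(7)*conj(2) + 2*(-sqrt(5)/2 - 1/2)*conj(-sqrt(5)/2 - 1/2) + 2*(-1/2 + sqrt(5)/2)*conj(-1/2 + sqrt(5)/2) + 5*(1)*conj(0)]
      = (1/10)[(14) + (sqrt(5) + 3) + (3 - sqrt(5)) + (0)] = 20/10 = 2
Dimension check: dim(rho) = sum (mult * dim) = 1*1 + 0*1 + 1*2 + 2*2 = 7 = chi_rho(e) = 7.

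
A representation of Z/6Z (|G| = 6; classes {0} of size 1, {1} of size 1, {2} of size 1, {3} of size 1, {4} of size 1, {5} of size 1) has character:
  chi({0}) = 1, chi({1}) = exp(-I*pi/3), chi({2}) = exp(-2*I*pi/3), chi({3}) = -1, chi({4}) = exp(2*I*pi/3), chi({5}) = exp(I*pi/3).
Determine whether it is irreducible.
Irreducible: <chi, chi> = 1.

Working: <chi, chi> = (1/|G|) sum_C |C| * |chi(C)|^2 = (1/6)[1*|1|^2 + 1*|exp(-I*pi/3)|^2 + 1*|exp(-2*I*pi/3)|^2 + 1*|-1|^2 + 1*|exp(2*I*pi/3)|^2 + 1*|exp(I*pi/3)|^2]
  = (1/6)[(1) + (1) + (1) + (1) + (1) + (1)] = 6/6 = 1.
(Exp terms are combined using exp(i*s)*conj(exp(i*t)) = exp(i*(s-t)), and sums of them are collapsed using the identity that for every m > 1 the m distinct m-th roots of unity sum to 0, e.g. 1 + exp(2*I*pi/3) + exp(-2*I*pi/3) = 0.)
A character is irreducible iff <chi, chi> = 1, so this representation is irreducible.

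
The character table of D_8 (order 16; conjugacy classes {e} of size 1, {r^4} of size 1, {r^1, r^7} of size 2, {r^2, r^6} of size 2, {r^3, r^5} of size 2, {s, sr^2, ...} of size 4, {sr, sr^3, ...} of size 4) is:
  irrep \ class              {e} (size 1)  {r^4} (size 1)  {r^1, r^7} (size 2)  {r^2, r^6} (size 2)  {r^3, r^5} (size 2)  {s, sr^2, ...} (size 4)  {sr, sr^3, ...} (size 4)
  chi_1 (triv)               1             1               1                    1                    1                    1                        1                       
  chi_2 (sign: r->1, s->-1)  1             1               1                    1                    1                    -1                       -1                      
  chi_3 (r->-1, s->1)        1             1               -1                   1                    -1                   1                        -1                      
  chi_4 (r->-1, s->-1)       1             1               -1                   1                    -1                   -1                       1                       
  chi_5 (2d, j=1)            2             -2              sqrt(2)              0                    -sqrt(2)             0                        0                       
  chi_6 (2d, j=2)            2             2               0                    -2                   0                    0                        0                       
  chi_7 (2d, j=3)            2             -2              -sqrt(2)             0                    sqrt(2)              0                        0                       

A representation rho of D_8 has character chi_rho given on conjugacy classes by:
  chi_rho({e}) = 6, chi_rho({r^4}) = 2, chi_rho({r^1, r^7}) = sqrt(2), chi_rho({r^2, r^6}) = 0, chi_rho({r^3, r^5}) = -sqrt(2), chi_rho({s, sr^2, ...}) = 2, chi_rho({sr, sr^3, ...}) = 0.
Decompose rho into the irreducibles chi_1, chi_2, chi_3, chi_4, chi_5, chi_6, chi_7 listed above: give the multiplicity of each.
Multiplicities: chi_1: 1, chi_2: 0, chi_3: 1, chi_4: 0, chi_5: 1, chi_6: 1, chi_7: 0.

Solution. Use <chi_rho, chi> = (1/|G|) sum_C |C| * chi_rho(C) * conj(chi(C)) with |G| = 16 for each irreducible chi in the table:
  <chi_rho, chi_1> = (1/16)[1*(6)*conj(1) + 1*(2)*conj(1) + 2*(sqrt(2))*conj(1) + 2*(0)*conj(1) + 2*(-sqrt(2))*conj(1) + 4*(2)*conj(1) + 4*(0)*conj(1)]
      = (1/16)[(6) + (2) + (2*sqrt(2)) + (0) + (-2*sqrt(2)) + (8) + (0)] = 16/16 = 1
  <chi_rho, chi_2> = (1/16)[1*(6)*conj(1) + 1*(2)*conj(1) + 2*(sqrt(2))*conj(1) + 2*(0)*conj(1) + 2*(-sqrt(2))*conj(1) + 4*(2)*conj(-1) + 4*(0)*conj(-1)]
      = (1/16)[(6) + (2) + (2*sqrt(2)) + (0) + (-2*sqrt(2)) + (-8) + (0)] = 0/16 = 0
  <chi_rho, chi_3> = (1/16)[1*(6)*conj(1) + 1*(2)*conj(1) + 2*(sqrt(2))*conj(-1) + 2*(0)*conj(1) + 2*(-sqrt(2))*conj(-1) + 4*(2)*conj(1) + 4*(0)*conj(-1)]
      = (1/16)[(6) + (2) + (-2*sqrt(2)) + (0) + (2*sqrt(2)) + (8) + (0)] = 16/16 = 1
  <chi_rho, chi_4> = (1/16)[1*(6)*conj(1) + 1*(2)*conj(1) + 2*(sqrt(2))*conj(-1) + 2*(0)*conj(1) + 2*(-sqrt(2))*conj(-1) + 4*(2)*conj(-1) + 4*(0)*conj(1)]
      = (1/16)[(6) + (2) + (-2*sqrt(2)) + (0) + (2*sqrt(2)) + (-8) + (0)] = 0/16 = 0
  <chi_rho, chi_5> = (1/16)[1*(6)*conj(2) + 1*(2)*conj(-2) + 2*(sqrt(2))*conj(sqrt(2)) + 2*(0)*conj(0) + 2*(-sqrt(2))*conj(-sqrt(2)) + 4*(2)*conj(0) + 4*(0)*conj(0)]
      = (1/16)[(12) + (-4) + (4) + (0) + (4) + (0) + (0)] = 16/16 = 1
  <chi_rho, chi_6> = (1/16)[1*(6)*conj(2) + 1*(2)*conj(2) + 2*(sqrt(2))*conj(0) + 2*(0)*conj(-2) + 2*(-sqrt(2))*conj(0) + 4*(2)*conj(0) + 4*(0)*conj(0)]
      = (1/16)[(12) + (4) + (0) + (0) + (0) + (0) + (0)] = 16/16 = 1
  <chi_rho, chi_7> = (1/16)[1*(6)*conj(2) + 1*(2)*conj(-2) + 2*(sqrt(2))*conj(-sqrt(2)) + 2*(0)*conj(0) + 2*(-sqrt(2))*conj(sqrt(2)) + 4*(2)*conj(0) + 4*(0)*conj(0)]
      = (1/16)[(12) + (-4) + (-4) + (0) + (-4) + (0) + (0)] = 0/16 = 0
Dimension check: dim(rho) = sum (mult * dim) = 1*1 + 0*1 + 1*1 + 0*1 + 1*2 + 1*2 + 0*2 = 6 = chi_rho(e) = 6.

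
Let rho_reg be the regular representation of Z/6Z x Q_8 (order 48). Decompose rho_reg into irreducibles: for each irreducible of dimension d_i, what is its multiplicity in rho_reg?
Each irreducible V_i of dimension d_i appears with multiplicity d_i, i.e. rho_reg = (direct sum over all irreducibles V_i) d_i V_i. The irreducible dimensions for Z/6Z x Q_8 are 1, 1, 1, 1, 1, 1, 1, 1, 1, 1, 1, 1, 1, 1, 1, 1, 1, 1, 1, 1, 1, 1, 1, 1, 2, 2, 2, 2, 2, 2: 24 irreducibles of dimension 1, each with multiplicity 1; 6 irreducibles of dimension 2, each with multiplicity 2. Total dimension 24*1*1 + 6*2*2 = 48 = |G|.

Argument: General theorem: in the regular representation of a finite group G, each irreducible appears with multiplicity equal to its dimension. Check: dim(rho_reg) = sum d_i^2 = 1 + 1 + 1 + 1 + 1 + 1 + 1 + 1 + 1 + 1 + 1 + 1 + 1 + 1 + 1 + 1 + 1 + 1 + 1 + 1 + 1 + 1 + 1 + 1 + 4 + 4 + 4 + 4 + 4 + 4 = 48 = |G|.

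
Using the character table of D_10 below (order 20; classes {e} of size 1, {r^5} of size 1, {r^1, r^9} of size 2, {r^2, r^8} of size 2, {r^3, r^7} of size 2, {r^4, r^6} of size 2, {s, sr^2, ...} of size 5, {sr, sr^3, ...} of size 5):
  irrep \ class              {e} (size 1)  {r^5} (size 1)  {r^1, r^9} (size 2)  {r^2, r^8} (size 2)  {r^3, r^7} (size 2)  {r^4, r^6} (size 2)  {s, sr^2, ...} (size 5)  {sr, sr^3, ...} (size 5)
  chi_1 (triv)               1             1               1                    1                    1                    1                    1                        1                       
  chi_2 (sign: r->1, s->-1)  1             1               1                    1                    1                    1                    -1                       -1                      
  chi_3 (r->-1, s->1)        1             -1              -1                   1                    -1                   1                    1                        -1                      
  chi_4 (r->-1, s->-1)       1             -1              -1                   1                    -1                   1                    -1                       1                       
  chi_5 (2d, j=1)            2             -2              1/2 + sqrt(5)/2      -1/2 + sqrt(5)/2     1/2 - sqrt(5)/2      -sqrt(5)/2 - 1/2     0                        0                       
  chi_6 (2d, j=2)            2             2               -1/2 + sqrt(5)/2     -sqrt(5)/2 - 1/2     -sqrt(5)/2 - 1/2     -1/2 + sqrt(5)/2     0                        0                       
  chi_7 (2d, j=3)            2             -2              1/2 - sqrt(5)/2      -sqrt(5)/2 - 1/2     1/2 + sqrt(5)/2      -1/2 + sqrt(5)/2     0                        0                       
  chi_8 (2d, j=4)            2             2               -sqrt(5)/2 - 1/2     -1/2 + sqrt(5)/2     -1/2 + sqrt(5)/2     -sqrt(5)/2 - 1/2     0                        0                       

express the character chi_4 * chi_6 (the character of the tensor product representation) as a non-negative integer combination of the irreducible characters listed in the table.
chi_4 tensor chi_6 = chi_7 (all other irreducibles have multiplicity 0).

Working: The character of a tensor product is the pointwise product (chi_4 * chi_6)(C) = chi_4(C) * chi_6(C):
  {e}: (1)*(2), {r^5}: (-1)*(2), {r^1, r^9}: (-1)*(-1/2 + sqrt(5)/2), {r^2, r^8}: (1)*(-sqrt(5)/2 - 1/2), {r^3, r^7}: (-1)*(-sqrt(5)/2 - 1/2), {r^4, r^6}: (1)*(-1/2 + sqrt(5)/2), {s, sr^2, ...}: (-1)*(0), {sr, sr^3, ...}: (1)*(0)
so (chi_4 * chi_6) takes values
  {e} -> 2, {r^5} -> -2, {r^1, r^9} -> 1/2 - sqrt(5)/2, {r^2, r^8} -> -sqrt(5)/2 - 1/2, {r^3, r^7} -> 1/2 + sqrt(5)/2, {r^4, r^6} -> -1/2 + sqrt(5)/2, {s, sr^2, ...} -> 0, {sr, sr^3, ...} -> 0.
Now take the inner product of this character with each irreducible chi from the table, <chi_4*chi_6, chi> = (1/20) sum_C |C| (chi_4*chi_6)(C) conj(chi(C)):
  <chi_4*chi_6, chi_1> = (1/20)[1*(2)*conj(1) + 1*(-2)*conj(1) + 2*(1/2 - sqrt(5)/2)*conj(1) + 2*(-sqrt(5)/2 - 1/2)*conj(1) + 2*(1/2 + sqrt(5)/2)*conj(1) + 2*(-1/2 + sqrt(5)/2)*conj(1) + 5*(0)*conj(1) + 5*(0)*conj(1)]
      = (1/20)[(2) + (-2) + (1 - sqrt(5)) + (-sqrt(5) - 1) + (1 + sqrt(5)) + (-1 + sqrt(5)) + (0) + (0)] = 0/20 = 0
  <chi_4*chi_6, chi_2> = (1/20)[1*(2)*conj(1) + 1*(-2)*conj(1) + 2*(1/2 - sqrt(5)/2)*conj(1) + 2*(-sqrt(5)/2 - 1/2)*conj(1) + 2*(1/2 + sqrt(5)/2)*conj(1) + 2*(-1/2 + sqrt(5)/2)*conj(1) + 5*(0)*conj(-1) + 5*(0)*conj(-1)]
      = (1/20)[(2) + (-2) + (1 - sqrt(5)) + (-sqrt(5) - 1) + (1 + sqrt(5)) + (-1 + sqrt(5)) + (0) + (0)] = 0/20 = 0
  <chi_4*chi_6, chi_3> = (1/20)[1*(2)*conj(1) + 1*(-2)*conj(-1) + 2*(1/2 - sqrt(5)/2)*conj(-1) + 2*(-sqrt(5)/2 - 1/2)*conj(1) + 2*(1/2 + sqrt(5)/2)*conj(-1) + 2*(-1/2 + sqrt(5)/2)*conj(1) + 5*(0)*conj(1) + 5*(0)*conj(-1)]
      = (1/20)[(2) + (2) + (-1 + sqrt(5)) + (-sqrt(5) - 1) + (-sqrt(5) - 1) + (-1 + sqrt(5)) + (0) + (0)] = 0/20 = 0
  <chi_4*chi_6, chi_4> = (1/20)[1*(2)*conj(1) + 1*(-2)*conj(-1) + 2*(1/2 - sqrt(5)/2)*conj(-1) + 2*(-sqrt(5)/2 - 1/2)*conj(1) + 2*(1/2 + sqrt(5)/2)*conj(-1) + 2*(-1/2 + sqrt(5)/2)*conj(1) + 5*(0)*conj(-1) + 5*(0)*conj(1)]
      = (1/20)[(2) + (2) + (-1 + sqrt(5)) + (-sqrt(5) - 1) + (-sqrt(5) - 1) + (-1 + sqrt(5)) + (0) + (0)] = 0/20 = 0
  <chi_4*chi_6, chi_5> = (1/20)[1*(2)*conj(2) + 1*(-2)*conj(-2) + 2*(1/2 - sqrt(5)/2)*conj(1/2 + sqrt(5)/2) + 2*(-sqrt(5)/2 - 1/2)*conj(-1/2 + sqrt(5)/2) + 2*(1/2 + sqrt(5)/2)*conj(1/2 - sqrt(5)/2) + 2*(-1/2 + sqrt(5)/2)*conj(-sqrt(5)/2 - 1/2) + 5*(0)*conj(0) + 5*(0)*conj(0)]
      = (1/20)[(4) + (4) + (-2) + (-2) + (-2) + (-2) + (0) + (0)] = 0/20 = 0
  <chi_4*chi_6, chi_6> = (1/20)[1*(2)*conj(2) + 1*(-2)*conj(2) + 2*(1/2 - sqrt(5)/2)*conj(-1/2 + sqrt(5)/2) + 2*(-sqrt(5)/2 - 1/2)*conj(-sqrt(5)/2 - 1/2) + 2*(1/2 + sqrt(5)/2)*conj(-sqrt(5)/2 - 1/2) + 2*(-1/2 + sqrt(5)/2)*conj(-1/2 + sqrt(5)/2) + 5*(0)*conj(0) + 5*(0)*conj(0)]
      = (1/20)[(4) + (-4) + (-3 + sqrt(5)) + (sqrt(5) + 3) + (-3 - sqrt(5)) + (3 - sqrt(5)) + (0) + (0)] = 0/20 = 0
  <chi_4*chi_6, chi_7> = (1/20)[1*(2)*conj(2) + 1*(-2)*conj(-2) + 2*(1/2 - sqrt(5)/2)*conj(1/2 - sqrt(5)/2) + 2*(-sqrt(5)/2 - 1/2)*conj(-sqrt(5)/2 - 1/2) + 2*(1/2 + sqrt(5)/2)*conj(1/2 + sqrt(5)/2) + 2*(-1/2 + sqrt(5)/2)*conj(-1/2 + sqrt(5)/2) + 5*(0)*conj(0) + 5*(0)*conj(0)]
      = (1/20)[(4) + (4) + (3 - sqrt(5)) + (sqrt(5) + 3) + (sqrt(5) + 3) + (3 - sqrt(5)) + (0) + (0)] = 20/20 = 1
  <chi_4*chi_6, chi_8> = (1/20)[1*(2)*conj(2) + 1*(-2)*conj(2) + 2*(1/2 - sqrt(5)/2)*conj(-sqrt(5)/2 - 1/2) + 2*(-sqrt(5)/2 - 1/2)*conj(-1/2 + sqrt(5)/2) + 2*(1/2 + sqrt(5)/2)*conj(-1/2 + sqrt(5)/2) + 2*(-1/2 + sqrt(5)/2)*conj(-sqrt(5)/2 - 1/2) + 5*(0)*conj(0) + 5*(0)*conj(0)]
      = (1/20)[(4) + (-4) + (2) + (-2) + (2) + (-2) + (0) + (0)] = 0/20 = 0
Hence the multiplicities are chi_7: 1. Dimension check: dim(chi_4)*dim(chi_6) = 1*2 = 2 and sum (mult * dim) = 1*2 = 2.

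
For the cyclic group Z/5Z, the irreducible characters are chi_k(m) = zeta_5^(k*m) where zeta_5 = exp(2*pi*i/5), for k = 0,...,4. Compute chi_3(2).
chi_3(2) = zeta_5^6 = exp(2*I*pi/5)

Proof sketch: chi_3(2) = zeta_5^(3*2) = zeta_5^6. Since zeta_5^5 = 1, this equals zeta_5^1 = exp(2*pi*i*1/5) = exp(2*I*pi/5).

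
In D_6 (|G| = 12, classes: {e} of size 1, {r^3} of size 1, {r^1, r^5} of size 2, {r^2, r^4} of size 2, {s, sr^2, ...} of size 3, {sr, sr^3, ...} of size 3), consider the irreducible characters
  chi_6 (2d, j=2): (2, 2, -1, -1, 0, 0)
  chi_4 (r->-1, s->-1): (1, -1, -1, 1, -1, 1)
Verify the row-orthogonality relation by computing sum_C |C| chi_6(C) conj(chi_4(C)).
Sum = 0; so <chi_6, chi_4> = 0 (distinct irreducibles are orthogonal).

Details: Compute term by term over conjugacy classes (|C| * chi_6(C) * conj(chi_4(C))):
  1*(2)*conj(1) + 1*(2)*conj(-1) + 2*(-1)*conj(-1) + 2*(-1)*conj(1) + 3*(0)*conj(-1) + 3*(0)*conj(1)
  = (2) + (-2) + (2) + (-2) + (0) + (0)
  = 0.
Dividing by |G| = 12 gives 0/12 = 0, matching the row-orthogonality relation <chi_6, chi_4> = [chi_6 = chi_4].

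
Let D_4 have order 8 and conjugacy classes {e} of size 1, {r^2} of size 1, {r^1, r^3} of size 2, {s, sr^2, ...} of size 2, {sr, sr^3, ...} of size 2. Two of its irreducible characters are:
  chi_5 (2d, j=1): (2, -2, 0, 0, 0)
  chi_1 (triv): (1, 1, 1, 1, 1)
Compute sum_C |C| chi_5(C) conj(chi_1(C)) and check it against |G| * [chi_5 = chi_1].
Sum = 0; so <chi_5, chi_1> = 0 (distinct irreducibles are orthogonal).

Derivation: Compute term by term over conjugacy classes (|C| * chi_5(C) * conj(chi_1(C))):
  1*(2)*conj(1) + 1*(-2)*conj(1) + 2*(0)*conj(1) + 2*(0)*conj(1) + 2*(0)*conj(1)
  = (2) + (-2) + (0) + (0) + (0)
  = 0.
Dividing by |G| = 8 gives 0/8 = 0, matching the row-orthogonality relation <chi_5, chi_1> = [chi_5 = chi_1].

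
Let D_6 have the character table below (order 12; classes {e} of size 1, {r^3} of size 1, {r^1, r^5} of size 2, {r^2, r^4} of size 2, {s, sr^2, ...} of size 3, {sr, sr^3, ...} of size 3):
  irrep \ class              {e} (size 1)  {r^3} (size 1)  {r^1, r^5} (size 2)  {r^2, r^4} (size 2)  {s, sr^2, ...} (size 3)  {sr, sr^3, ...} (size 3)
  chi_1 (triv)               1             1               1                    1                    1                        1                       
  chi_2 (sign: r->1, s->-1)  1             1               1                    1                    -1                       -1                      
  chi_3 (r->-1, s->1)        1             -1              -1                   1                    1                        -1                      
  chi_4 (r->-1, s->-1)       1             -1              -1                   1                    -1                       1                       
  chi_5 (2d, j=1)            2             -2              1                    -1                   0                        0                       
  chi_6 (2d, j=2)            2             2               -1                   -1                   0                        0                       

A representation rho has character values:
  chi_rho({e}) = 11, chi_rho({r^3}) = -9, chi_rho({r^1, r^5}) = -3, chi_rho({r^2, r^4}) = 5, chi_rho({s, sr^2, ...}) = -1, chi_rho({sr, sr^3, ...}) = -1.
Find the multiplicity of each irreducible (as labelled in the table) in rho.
Multiplicities: chi_1: 0, chi_2: 1, chi_3: 3, chi_4: 3, chi_5: 2, chi_6: 0.

Proof sketch: Use <chi_rho, chi> = (1/|G|) sum_C |C| * chi_rho(C) * conj(chi(C)) with |G| = 12 for each irreducible chi in the table:
  <chi_rho, chi_1> = (1/12)[1*(11)*conj(1) + 1*(-9)*conj(1) + 2*(-3)*conj(1) + 2*(5)*conj(1) + 3*(-1)*conj(1) + 3*(-1)*conj(1)]
      = (1/12)[(11) + (-9) + (-6) + (10) + (-3) + (-3)] = 0/12 = 0
  <chi_rho, chi_2> = (1/12)[1*(11)*conj(1) + 1*(-9)*conj(1) + 2*(-3)*conj(1) + 2*(5)*conj(1) + 3*(-1)*conj(-1) + 3*(-1)*conj(-1)]
      = (1/12)[(11) + (-9) + (-6) + (10) + (3) + (3)] = 12/12 = 1
  <chi_rho, chi_3> = (1/12)[1*(11)*conj(1) + 1*(-9)*conj(-1) + 2*(-3)*conj(-1) + 2*(5)*conj(1) + 3*(-1)*conj(1) + 3*(-1)*conj(-1)]
      = (1/12)[(11) + (9) + (6) + (10) + (-3) + (3)] = 36/12 = 3
  <chi_rho, chi_4> = (1/12)[1*(11)*conj(1) + 1*(-9)*conj(-1) + 2*(-3)*conj(-1) + 2*(5)*conj(1) + 3*(-1)*conj(-1) + 3*(-1)*conj(1)]
      = (1/12)[(11) + (9) + (6) + (10) + (3) + (-3)] = 36/12 = 3
  <chi_rho, chi_5> = (1/12)[1*(11)*conj(2) + 1*(-9)*conj(-2) + 2*(-3)*conj(1) + 2*(5)*conj(-1) + 3*(-1)*conj(0) + 3*(-1)*conj(0)]
      = (1/12)[(22) + (18) + (-6) + (-10) + (0) + (0)] = 24/12 = 2
  <chi_rho, chi_6> = (1/12)[1*(11)*conj(2) + 1*(-9)*conj(2) + 2*(-3)*conj(-1) + 2*(5)*conj(-1) + 3*(-1)*conj(0) + 3*(-1)*conj(0)]
      = (1/12)[(22) + (-18) + (6) + (-10) + (0) + (0)] = 0/12 = 0
Dimension check: dim(rho) = sum (mult * dim) = 0*1 + 1*1 + 3*1 + 3*1 + 2*2 + 0*2 = 11 = chi_rho(e) = 11.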